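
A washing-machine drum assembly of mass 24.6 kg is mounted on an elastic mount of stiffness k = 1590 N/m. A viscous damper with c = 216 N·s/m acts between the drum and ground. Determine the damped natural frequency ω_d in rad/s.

ω_n = √(k/m) = √(1590/24.6) = 8.040 rad/s.
Critical damping c_c = 2√(k·m) = 2√(1590 × 24.6) = 395.5 N·s/m, so ζ = c/c_c = 216/395.5 = 0.5461.
ω_d = ω_n√(1 − ζ²) = 8.040 × √(1 − 0.298) = 6.735 rad/s.

6.73 rad/s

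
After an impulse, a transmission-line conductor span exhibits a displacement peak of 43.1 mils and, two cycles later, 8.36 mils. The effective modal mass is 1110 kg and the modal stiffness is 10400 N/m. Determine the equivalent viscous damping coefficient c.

879 N·s/m

Logarithmic decrement δ = (1/n)·ln(x₀/x_n) = (1/2)·ln(43.1/8.36) = (1/2)·ln(5.156) = 0.8200.
ζ = δ/√(4π² + δ²) = 0.8200/√(39.48 + 0.672) = 0.8200/6.336 = 0.1294.
c = ζ · 2√(km) = 0.1294 × 2√(10400 × 1110) = 0.1294 × 6795 = 879.4 N·s/m.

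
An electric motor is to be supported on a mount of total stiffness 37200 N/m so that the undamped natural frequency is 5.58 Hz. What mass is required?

30.3 kg

ω_n = 2πf_n = 2π × 5.58 = 35.06 rad/s.
m = k/ω_n² = 37200/35.06² = 37200/1229 = 30.26 kg.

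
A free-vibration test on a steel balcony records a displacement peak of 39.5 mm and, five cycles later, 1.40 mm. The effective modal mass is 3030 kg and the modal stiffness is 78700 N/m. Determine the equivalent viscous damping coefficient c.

Logarithmic decrement δ = (1/n)·ln(x₀/x_n) = (1/5)·ln(39.5/1.40) = (1/5)·ln(28.21) = 0.6680.
ζ = δ/√(4π² + δ²) = 0.6680/√(39.48 + 0.446) = 0.6680/6.319 = 0.1057.
c = ζ · 2√(km) = 0.1057 × 2√(78700 × 3030) = 0.1057 × 30880 = 3265 N·s/m.

3260 N·s/m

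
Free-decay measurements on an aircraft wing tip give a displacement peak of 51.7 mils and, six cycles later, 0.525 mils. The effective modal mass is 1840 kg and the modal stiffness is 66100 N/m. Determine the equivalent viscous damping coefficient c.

Logarithmic decrement δ = (1/n)·ln(x₀/x_n) = (1/6)·ln(51.7/0.525) = (1/6)·ln(98.48) = 0.7650.
ζ = δ/√(4π² + δ²) = 0.7650/√(39.48 + 0.585) = 0.7650/6.330 = 0.1209.
c = ζ · 2√(km) = 0.1209 × 2√(66100 × 1840) = 0.1209 × 22060 = 2666 N·s/m.

2670 N·s/m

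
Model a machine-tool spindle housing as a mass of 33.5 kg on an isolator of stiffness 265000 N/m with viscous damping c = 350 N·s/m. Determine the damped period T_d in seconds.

0.0708 s

ω_n = √(k/m) = √(265000/33.5) = 88.94 rad/s.
Critical damping c_c = 2√(k·m) = 2√(265000 × 33.5) = 5959 N·s/m, so ζ = c/c_c = 350/5959 = 0.05873.
ω_d = ω_n√(1 − ζ²) = 88.94 × √(1 − 0.00345) = 88.79 rad/s.
T_d = 2π/ω_d = 0.07077 s.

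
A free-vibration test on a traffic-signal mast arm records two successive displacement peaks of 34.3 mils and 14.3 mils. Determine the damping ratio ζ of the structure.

0.138

Logarithmic decrement δ = (1/n)·ln(x₀/x_n) = (1/1)·ln(34.3/14.3) = (1/1)·ln(2.399) = 0.8749.
ζ = δ/√(4π² + δ²) = 0.8749/√(39.48 + 0.765) = 0.8749/6.344 = 0.1379.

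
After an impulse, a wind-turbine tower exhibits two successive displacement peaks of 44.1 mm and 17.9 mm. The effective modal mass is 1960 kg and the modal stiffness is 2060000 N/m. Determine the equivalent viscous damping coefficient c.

18100 N·s/m

Logarithmic decrement δ = (1/n)·ln(x₀/x_n) = (1/1)·ln(44.1/17.9) = (1/1)·ln(2.464) = 0.9017.
ζ = δ/√(4π² + δ²) = 0.9017/√(39.48 + 0.813) = 0.9017/6.348 = 0.1420.
c = ζ · 2√(km) = 0.1420 × 2√(2060000 × 1960) = 0.1420 × 127100 = 18050 N·s/m.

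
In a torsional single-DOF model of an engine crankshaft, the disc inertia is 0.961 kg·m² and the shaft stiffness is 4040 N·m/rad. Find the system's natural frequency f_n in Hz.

10.3 Hz

ω_n = √(k_t/J) = √(4040/0.961) = √4204 = 64.84 rad/s.
f_n = ω_n/(2π) = 64.84/6.283 = 10.32 Hz.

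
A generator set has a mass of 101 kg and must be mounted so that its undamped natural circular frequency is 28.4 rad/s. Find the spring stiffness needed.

k = m·ω_n² = 101 × 28.40² = 101 × 806.6 = 81460 N/m.

81500 N/m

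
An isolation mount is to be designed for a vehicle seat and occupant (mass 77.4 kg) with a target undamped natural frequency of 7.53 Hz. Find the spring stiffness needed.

173000 N/m

ω_n = 2πf_n = 2π × 7.53 = 47.31 rad/s.
k = m·ω_n² = 77.4 × 47.31² = 77.4 × 2238 = 173300 N/m.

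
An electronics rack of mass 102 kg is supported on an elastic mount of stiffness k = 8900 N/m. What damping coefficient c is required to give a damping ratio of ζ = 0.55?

c_c = 2√(k·m) = 2√(8900 × 102) = 1906 N·s/m.
c = ζ·c_c = 0.55 × 1906 = 1048 N·s/m.

1050 N·s/m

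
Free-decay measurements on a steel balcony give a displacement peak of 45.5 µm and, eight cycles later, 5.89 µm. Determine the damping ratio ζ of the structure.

Logarithmic decrement δ = (1/n)·ln(x₀/x_n) = (1/8)·ln(45.5/5.89) = (1/8)·ln(7.725) = 0.2556.
ζ = δ/√(4π² + δ²) = 0.2556/√(39.48 + 0.0653) = 0.2556/6.288 = 0.04064.

0.0406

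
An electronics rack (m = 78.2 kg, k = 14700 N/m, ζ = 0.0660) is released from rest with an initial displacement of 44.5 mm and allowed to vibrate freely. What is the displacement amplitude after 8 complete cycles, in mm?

Logarithmic decrement δ = 2πζ/√(1 − ζ²) = 2π × 0.06600/√(1 − 0.00436) = 0.4156.
After n cycles, x_n/x₀ = e^(−nδ), so x_8 = 44.5 × e^(−8 × 0.4156) = 44.5 × 0.03598 = 1.601 mm.

1.60 mm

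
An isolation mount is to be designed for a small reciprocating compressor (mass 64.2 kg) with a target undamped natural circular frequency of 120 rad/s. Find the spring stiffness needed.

k = m·ω_n² = 64.2 × 120.0² = 64.2 × 14400 = 924500 N/m.

924000 N/m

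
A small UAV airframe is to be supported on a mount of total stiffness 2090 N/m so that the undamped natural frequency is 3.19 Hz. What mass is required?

5.20 kg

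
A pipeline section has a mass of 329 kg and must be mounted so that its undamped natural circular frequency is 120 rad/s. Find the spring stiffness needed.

4740000 N/m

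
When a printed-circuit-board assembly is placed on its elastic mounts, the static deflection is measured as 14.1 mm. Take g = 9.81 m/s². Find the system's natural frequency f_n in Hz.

4.20 Hz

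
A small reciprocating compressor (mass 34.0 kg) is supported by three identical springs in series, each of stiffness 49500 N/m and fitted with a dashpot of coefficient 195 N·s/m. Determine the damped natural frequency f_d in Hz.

Series springs: 1/k_eq = 3/49500, so k_eq = 49500/3 = 16500 N/m.
ω_n = √(k_eq/m) = √(16500/34.0) = 22.03 rad/s.
Critical damping c_c = 2√(k_eq·m) = 2√(16500 × 34.0) = 1498 N·s/m, so ζ = c/c_c = 195/1498 = 0.1302.
ω_d = ω_n√(1 − ζ²) = 22.03 × √(1 − 0.0169) = 21.84 rad/s.
f_d = ω_d/(2π) = 3.476 Hz.

3.48 Hz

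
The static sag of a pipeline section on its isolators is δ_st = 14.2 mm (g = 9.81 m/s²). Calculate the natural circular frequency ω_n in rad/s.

26.3 rad/s

ω_n = √(g/δ_st) = √(9.81/0.0142) = √690.8 = 26.28 rad/s.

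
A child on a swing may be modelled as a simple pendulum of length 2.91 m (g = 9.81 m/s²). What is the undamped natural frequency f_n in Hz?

For a simple pendulum ω_n = √(g/L) = √(9.81/2.91) = √3.371 = 1.836 rad/s.
f_n = ω_n/(2π) = 1.836/6.283 = 0.2922 Hz.

0.292 Hz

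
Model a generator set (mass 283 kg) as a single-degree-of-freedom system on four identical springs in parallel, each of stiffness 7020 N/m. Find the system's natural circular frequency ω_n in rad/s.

Parallel springs add: k_eq = 4 × 7020 = 28080 N/m.
ω_n = √(k_eq/m) = √(28080/283) = √99.22 = 9.961 rad/s.

9.96 rad/s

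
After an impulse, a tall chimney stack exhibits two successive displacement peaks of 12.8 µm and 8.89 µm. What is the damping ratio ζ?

Logarithmic decrement δ = (1/n)·ln(x₀/x_n) = (1/1)·ln(12.8/8.89) = (1/1)·ln(1.440) = 0.3645.
ζ = δ/√(4π² + δ²) = 0.3645/√(39.48 + 0.133) = 0.3645/6.294 = 0.05792.

0.0579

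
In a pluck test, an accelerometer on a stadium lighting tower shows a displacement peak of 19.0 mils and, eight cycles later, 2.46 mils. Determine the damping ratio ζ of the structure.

0.0406

Logarithmic decrement δ = (1/n)·ln(x₀/x_n) = (1/8)·ln(19.0/2.46) = (1/8)·ln(7.724) = 0.2555.
ζ = δ/√(4π² + δ²) = 0.2555/√(39.48 + 0.0653) = 0.2555/6.288 = 0.04064.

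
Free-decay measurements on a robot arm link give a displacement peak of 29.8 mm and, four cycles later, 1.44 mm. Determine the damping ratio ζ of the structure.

0.120

Logarithmic decrement δ = (1/n)·ln(x₀/x_n) = (1/4)·ln(29.8/1.44) = (1/4)·ln(20.69) = 0.7575.
ζ = δ/√(4π² + δ²) = 0.7575/√(39.48 + 0.574) = 0.7575/6.329 = 0.1197.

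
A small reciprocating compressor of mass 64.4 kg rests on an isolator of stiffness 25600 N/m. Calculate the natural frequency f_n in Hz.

ω_n = √(k/m) = √(25600/64.4) = √397.5 = 19.94 rad/s.
f_n = ω_n/(2π) = 19.94/6.283 = 3.173 Hz.

3.17 Hz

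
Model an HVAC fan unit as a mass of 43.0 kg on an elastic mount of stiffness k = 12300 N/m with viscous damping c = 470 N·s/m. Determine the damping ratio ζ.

ω_n = √(k/m) = √(12300/43.0) = 16.91 rad/s.
Critical damping c_c = 2√(k·m) = 2√(12300 × 43.0) = 1455 N·s/m, so ζ = c/c_c = 470/1455 = 0.3231.

0.323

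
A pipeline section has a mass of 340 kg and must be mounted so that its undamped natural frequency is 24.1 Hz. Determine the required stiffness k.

ω_n = 2πf_n = 2π × 24.1 = 151.4 rad/s.
k = m·ω_n² = 340 × 151.4² = 340 × 22930 = 7796000 N/m.

7800000 N/m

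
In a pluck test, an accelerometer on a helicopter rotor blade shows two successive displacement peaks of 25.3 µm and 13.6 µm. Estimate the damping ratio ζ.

Logarithmic decrement δ = (1/n)·ln(x₀/x_n) = (1/1)·ln(25.3/13.6) = (1/1)·ln(1.860) = 0.6207.
ζ = δ/√(4π² + δ²) = 0.6207/√(39.48 + 0.385) = 0.6207/6.314 = 0.09831.

0.0983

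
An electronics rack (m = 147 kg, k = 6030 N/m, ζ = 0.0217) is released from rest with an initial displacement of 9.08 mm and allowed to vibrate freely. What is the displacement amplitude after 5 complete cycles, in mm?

4.59 mm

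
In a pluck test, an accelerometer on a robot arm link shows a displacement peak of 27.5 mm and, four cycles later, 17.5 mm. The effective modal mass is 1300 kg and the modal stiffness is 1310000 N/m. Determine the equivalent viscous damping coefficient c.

1480 N·s/m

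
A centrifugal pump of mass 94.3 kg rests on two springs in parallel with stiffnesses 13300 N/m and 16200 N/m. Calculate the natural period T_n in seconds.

Parallel springs add: k_eq = 13300 + 16200 = 29500 N/m.
ω_n = √(k_eq/m) = √(29500/94.3) = √312.8 = 17.69 rad/s.
T_n = 2π/ω_n = 6.283/17.69 = 0.3552 s.

0.355 s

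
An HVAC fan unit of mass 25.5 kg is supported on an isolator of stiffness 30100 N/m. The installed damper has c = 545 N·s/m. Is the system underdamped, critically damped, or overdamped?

underdamped

c_c = 2√(k·m) = 1752 N·s/m; ζ = c/c_c = 545/1752 = 0.311.
Since ζ < 1 the system is underdamped.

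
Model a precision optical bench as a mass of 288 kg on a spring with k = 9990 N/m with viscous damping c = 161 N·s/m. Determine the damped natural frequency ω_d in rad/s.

ω_n = √(k/m) = √(9990/288) = 5.890 rad/s.
Critical damping c_c = 2√(k·m) = 2√(9990 × 288) = 3392 N·s/m, so ζ = c/c_c = 161/3392 = 0.04746.
ω_d = ω_n√(1 − ζ²) = 5.890 × √(1 − 0.00225) = 5.883 rad/s.

5.88 rad/s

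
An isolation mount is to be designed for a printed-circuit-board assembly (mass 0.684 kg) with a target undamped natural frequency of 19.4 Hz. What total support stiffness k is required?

10200 N/m

ω_n = 2πf_n = 2π × 19.4 = 121.9 rad/s.
k = m·ω_n² = 0.684 × 121.9² = 0.684 × 14860 = 10160 N/m.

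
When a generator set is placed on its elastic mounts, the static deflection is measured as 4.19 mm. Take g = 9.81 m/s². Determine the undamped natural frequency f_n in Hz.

7.70 Hz

ω_n = √(g/δ_st) = √(9.81/0.00419) = √2341 = 48.39 rad/s.
f_n = ω_n/(2π) = 48.39/6.283 = 7.701 Hz.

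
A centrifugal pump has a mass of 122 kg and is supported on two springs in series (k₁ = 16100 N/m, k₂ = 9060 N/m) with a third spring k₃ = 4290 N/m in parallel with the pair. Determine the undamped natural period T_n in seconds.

0.691 s

Series pair: k_s = k₁k₂/(k₁+k₂) = (16100)(9060)/(16100 + 9060) = 5798 N/m. In parallel with k₃: k_eq = 5798 + 4290 = 10090 N/m.
ω_n = √(k_eq/m) = √(10090/122) = √82.68 = 9.093 rad/s.
T_n = 2π/ω_n = 6.283/9.093 = 0.6910 s.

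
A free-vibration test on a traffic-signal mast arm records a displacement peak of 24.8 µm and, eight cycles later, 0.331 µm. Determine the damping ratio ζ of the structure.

Logarithmic decrement δ = (1/n)·ln(x₀/x_n) = (1/8)·ln(24.8/0.331) = (1/8)·ln(74.92) = 0.5396.
ζ = δ/√(4π² + δ²) = 0.5396/√(39.48 + 0.291) = 0.5396/6.306 = 0.08556.

0.0856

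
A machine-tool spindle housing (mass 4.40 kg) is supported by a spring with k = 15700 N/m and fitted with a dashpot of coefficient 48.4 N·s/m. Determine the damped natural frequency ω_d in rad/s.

ω_n = √(k/m) = √(15700/4.40) = 59.73 rad/s.
Critical damping c_c = 2√(k·m) = 2√(15700 × 4.40) = 525.7 N·s/m, so ζ = c/c_c = 48.4/525.7 = 0.09207.
ω_d = ω_n√(1 − ζ²) = 59.73 × √(1 − 0.00848) = 59.48 rad/s.

59.5 rad/s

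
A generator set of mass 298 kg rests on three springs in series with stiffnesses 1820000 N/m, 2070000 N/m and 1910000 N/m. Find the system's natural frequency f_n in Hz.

Series springs: 1/k_eq = 1/1820000 + 1/2070000 + 1/1910000 = 1.556×10^-6, so k_eq = 642600 N/m.
ω_n = √(k_eq/m) = √(642600/298) = √2156 = 46.44 rad/s.
f_n = ω_n/(2π) = 46.44/6.283 = 7.391 Hz.

7.39 Hz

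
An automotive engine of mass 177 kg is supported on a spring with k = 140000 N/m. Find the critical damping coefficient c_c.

c_c = 2√(k·m) = 2√(140000 × 177) = 2 × 4978 = 9956 N·s/m.

9960 N·s/m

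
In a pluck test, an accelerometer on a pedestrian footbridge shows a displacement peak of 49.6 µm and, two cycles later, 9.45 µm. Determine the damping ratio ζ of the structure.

0.131

Logarithmic decrement δ = (1/n)·ln(x₀/x_n) = (1/2)·ln(49.6/9.45) = (1/2)·ln(5.249) = 0.8290.
ζ = δ/√(4π² + δ²) = 0.8290/√(39.48 + 0.687) = 0.8290/6.338 = 0.1308.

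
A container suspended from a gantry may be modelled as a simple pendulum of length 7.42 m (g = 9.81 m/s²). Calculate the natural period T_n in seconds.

5.46 s

For a simple pendulum ω_n = √(g/L) = √(9.81/7.42) = √1.322 = 1.150 rad/s.
T_n = 2π/ω_n = 6.283/1.150 = 5.464 s.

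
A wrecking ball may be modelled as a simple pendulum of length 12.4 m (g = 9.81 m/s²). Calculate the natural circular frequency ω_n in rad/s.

For a simple pendulum ω_n = √(g/L) = √(9.81/12.4) = √0.7911 = 0.8895 rad/s.

0.889 rad/s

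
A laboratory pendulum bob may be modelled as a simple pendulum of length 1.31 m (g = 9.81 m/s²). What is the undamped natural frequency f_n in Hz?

For a simple pendulum ω_n = √(g/L) = √(9.81/1.31) = √7.489 = 2.737 rad/s.
f_n = ω_n/(2π) = 2.737/6.283 = 0.4355 Hz.

0.436 Hz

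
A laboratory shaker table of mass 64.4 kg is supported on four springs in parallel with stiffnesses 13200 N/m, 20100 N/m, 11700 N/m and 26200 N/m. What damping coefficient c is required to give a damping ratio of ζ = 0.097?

415 N·s/m

Parallel springs add: k_eq = 13200 + 20100 + 11700 + 26200 = 71200 N/m.
c_c = 2√(k_eq·m) = 2√(71200 × 64.4) = 4283 N·s/m.
c = ζ·c_c = 0.097 × 4283 = 415.4 N·s/m.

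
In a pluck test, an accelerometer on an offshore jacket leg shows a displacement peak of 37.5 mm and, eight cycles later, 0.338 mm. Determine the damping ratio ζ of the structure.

Logarithmic decrement δ = (1/n)·ln(x₀/x_n) = (1/8)·ln(37.5/0.338) = (1/8)·ln(110.9) = 0.5886.
ζ = δ/√(4π² + δ²) = 0.5886/√(39.48 + 0.346) = 0.5886/6.311 = 0.09328.

0.0933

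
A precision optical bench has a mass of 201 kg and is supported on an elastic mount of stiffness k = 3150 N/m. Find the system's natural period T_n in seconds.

ω_n = √(k/m) = √(3150/201) = √15.67 = 3.959 rad/s.
T_n = 2π/ω_n = 6.283/3.959 = 1.587 s.

1.59 s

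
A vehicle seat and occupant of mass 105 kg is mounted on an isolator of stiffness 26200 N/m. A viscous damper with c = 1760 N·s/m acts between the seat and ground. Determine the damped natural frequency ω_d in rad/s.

13.4 rad/s

ω_n = √(k/m) = √(26200/105) = 15.80 rad/s.
Critical damping c_c = 2√(k·m) = 2√(26200 × 105) = 3317 N·s/m, so ζ = c/c_c = 1760/3317 = 0.5306.
ω_d = ω_n√(1 − ζ²) = 15.80 × √(1 − 0.281) = 13.39 rad/s.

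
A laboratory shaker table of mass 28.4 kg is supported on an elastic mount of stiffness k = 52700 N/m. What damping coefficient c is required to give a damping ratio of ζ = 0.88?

c_c = 2√(k·m) = 2√(52700 × 28.4) = 2447 N·s/m.
c = ζ·c_c = 0.88 × 2447 = 2153 N·s/m.

2150 N·s/m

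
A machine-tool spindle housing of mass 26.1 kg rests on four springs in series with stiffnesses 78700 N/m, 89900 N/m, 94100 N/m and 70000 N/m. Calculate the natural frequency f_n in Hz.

4.46 Hz

Series springs: 1/k_eq = 1/78700 + 1/89900 + 1/94100 + 1/70000 = 4.874×10^-5, so k_eq = 20520 N/m.
ω_n = √(k_eq/m) = √(20520/26.1) = √786.1 = 28.04 rad/s.
f_n = ω_n/(2π) = 28.04/6.283 = 4.462 Hz.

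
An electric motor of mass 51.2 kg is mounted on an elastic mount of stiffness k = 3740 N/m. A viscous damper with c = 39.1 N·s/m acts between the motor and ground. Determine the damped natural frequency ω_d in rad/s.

8.54 rad/s

ω_n = √(k/m) = √(3740/51.2) = 8.547 rad/s.
Critical damping c_c = 2√(k·m) = 2√(3740 × 51.2) = 875.2 N·s/m, so ζ = c/c_c = 39.1/875.2 = 0.04468.
ω_d = ω_n√(1 − ζ²) = 8.547 × √(1 − 0.00200) = 8.538 rad/s.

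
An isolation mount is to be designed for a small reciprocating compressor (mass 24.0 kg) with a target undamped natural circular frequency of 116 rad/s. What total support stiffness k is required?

323000 N/m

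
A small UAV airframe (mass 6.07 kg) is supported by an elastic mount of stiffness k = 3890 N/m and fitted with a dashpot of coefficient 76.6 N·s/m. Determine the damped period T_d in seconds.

ω_n = √(k/m) = √(3890/6.07) = 25.32 rad/s.
Critical damping c_c = 2√(k·m) = 2√(3890 × 6.07) = 307.3 N·s/m, so ζ = c/c_c = 76.6/307.3 = 0.2492.
ω_d = ω_n√(1 − ζ²) = 25.32 × √(1 − 0.0621) = 24.52 rad/s.
T_d = 2π/ω_d = 0.2563 s.

0.256 s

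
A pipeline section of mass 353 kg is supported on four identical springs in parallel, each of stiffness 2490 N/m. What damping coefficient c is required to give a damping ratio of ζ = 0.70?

Parallel springs add: k_eq = 4 × 2490 = 9960 N/m.
c_c = 2√(k_eq·m) = 2√(9960 × 353) = 3750 N·s/m.
c = ζ·c_c = 0.70 × 3750 = 2625 N·s/m.

2630 N·s/m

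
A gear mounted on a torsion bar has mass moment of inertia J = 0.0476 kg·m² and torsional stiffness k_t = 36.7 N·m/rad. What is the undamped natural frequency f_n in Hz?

4.42 Hz

ω_n = √(k_t/J) = √(36.7/0.0476) = √771.0 = 27.77 rad/s.
f_n = ω_n/(2π) = 27.77/6.283 = 4.419 Hz.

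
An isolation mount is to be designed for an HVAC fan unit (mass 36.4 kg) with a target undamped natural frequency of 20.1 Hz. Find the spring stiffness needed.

581000 N/m

ω_n = 2πf_n = 2π × 20.1 = 126.3 rad/s.
k = m·ω_n² = 36.4 × 126.3² = 36.4 × 15950 = 580600 N/m.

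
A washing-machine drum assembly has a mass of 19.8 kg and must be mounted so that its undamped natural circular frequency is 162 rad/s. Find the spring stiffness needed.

k = m·ω_n² = 19.8 × 162.0² = 19.8 × 26240 = 519600 N/m.

520000 N/m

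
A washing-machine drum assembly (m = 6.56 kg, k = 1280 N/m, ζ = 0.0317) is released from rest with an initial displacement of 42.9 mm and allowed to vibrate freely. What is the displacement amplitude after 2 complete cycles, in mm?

28.8 mm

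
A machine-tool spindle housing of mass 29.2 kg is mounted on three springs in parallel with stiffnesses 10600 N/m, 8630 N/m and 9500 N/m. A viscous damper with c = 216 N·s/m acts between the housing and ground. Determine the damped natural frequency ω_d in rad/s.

Parallel springs add: k_eq = 10600 + 8630 + 9500 = 28730 N/m.
ω_n = √(k_eq/m) = √(28730/29.2) = 31.37 rad/s.
Critical damping c_c = 2√(k_eq·m) = 2√(28730 × 29.2) = 1832 N·s/m, so ζ = c/c_c = 216/1832 = 0.1179.
ω_d = ω_n√(1 − ζ²) = 31.37 × √(1 − 0.0139) = 31.15 rad/s.

31.1 rad/s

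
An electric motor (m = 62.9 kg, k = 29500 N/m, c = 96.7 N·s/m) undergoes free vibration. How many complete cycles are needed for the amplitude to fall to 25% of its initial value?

7 cycles

ζ = c/(2√(km)) = 96.7/(2√(29500 × 62.9)) = 96.7/2724 = 0.03549.
Logarithmic decrement δ = 2πζ/√(1 − ζ²) = 2π × 0.03549/√(1 − 0.00126) = 0.2232.
x_n/x₀ = e^(−nδ) ≤ 0.25; take ln: n ≥ ln(1/0.25)/δ = 1.386/0.2232 = 6.212.
So 7 complete cycles are required.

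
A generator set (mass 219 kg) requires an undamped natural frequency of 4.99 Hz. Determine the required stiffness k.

ω_n = 2πf_n = 2π × 4.99 = 31.35 rad/s.
k = m·ω_n² = 219 × 31.35² = 219 × 983.0 = 215300 N/m.

215000 N/m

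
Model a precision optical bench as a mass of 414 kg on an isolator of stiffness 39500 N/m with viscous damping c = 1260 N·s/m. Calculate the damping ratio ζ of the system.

0.156

ω_n = √(k/m) = √(39500/414) = 9.768 rad/s.
Critical damping c_c = 2√(k·m) = 2√(39500 × 414) = 8088 N·s/m, so ζ = c/c_c = 1260/8088 = 0.1558.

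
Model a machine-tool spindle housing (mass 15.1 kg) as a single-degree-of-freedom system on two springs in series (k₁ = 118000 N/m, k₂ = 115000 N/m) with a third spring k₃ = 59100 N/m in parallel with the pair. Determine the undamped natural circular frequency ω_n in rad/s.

Series pair: k_s = k₁k₂/(k₁+k₂) = (118000)(115000)/(118000 + 115000) = 58240 N/m. In parallel with k₃: k_eq = 58240 + 59100 = 117300 N/m.
ω_n = √(k_eq/m) = √(117300/15.1) = √7771 = 88.15 rad/s.

88.2 rad/s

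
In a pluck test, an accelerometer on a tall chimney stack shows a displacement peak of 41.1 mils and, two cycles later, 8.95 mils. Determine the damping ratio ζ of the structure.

0.120

Logarithmic decrement δ = (1/n)·ln(x₀/x_n) = (1/2)·ln(41.1/8.95) = (1/2)·ln(4.592) = 0.7622.
ζ = δ/√(4π² + δ²) = 0.7622/√(39.48 + 0.581) = 0.7622/6.329 = 0.1204.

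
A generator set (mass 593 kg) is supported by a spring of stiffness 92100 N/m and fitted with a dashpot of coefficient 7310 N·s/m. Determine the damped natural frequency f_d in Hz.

ω_n = √(k/m) = √(92100/593) = 12.46 rad/s.
Critical damping c_c = 2√(k·m) = 2√(92100 × 593) = 14780 N·s/m, so ζ = c/c_c = 7310/14780 = 0.4946.
ω_d = ω_n√(1 − ζ²) = 12.46 × √(1 − 0.245) = 10.83 rad/s.
f_d = ω_d/(2π) = 1.724 Hz.

1.72 Hz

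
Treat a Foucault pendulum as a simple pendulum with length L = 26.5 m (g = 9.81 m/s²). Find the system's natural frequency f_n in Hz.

For a simple pendulum ω_n = √(g/L) = √(9.81/26.5) = √0.3702 = 0.6084 rad/s.
f_n = ω_n/(2π) = 0.6084/6.283 = 0.09683 Hz.

0.0968 Hz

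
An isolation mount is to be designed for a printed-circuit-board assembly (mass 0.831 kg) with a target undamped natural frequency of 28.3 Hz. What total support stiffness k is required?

26300 N/m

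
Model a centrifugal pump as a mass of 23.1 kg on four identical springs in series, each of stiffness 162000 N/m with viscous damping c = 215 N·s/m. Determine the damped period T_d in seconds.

0.151 s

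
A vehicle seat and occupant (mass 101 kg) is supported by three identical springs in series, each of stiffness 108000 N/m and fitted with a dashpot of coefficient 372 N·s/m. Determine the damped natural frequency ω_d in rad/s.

18.8 rad/s

Series springs: 1/k_eq = 3/108000, so k_eq = 108000/3 = 36000 N/m.
ω_n = √(k_eq/m) = √(36000/101) = 18.88 rad/s.
Critical damping c_c = 2√(k_eq·m) = 2√(36000 × 101) = 3814 N·s/m, so ζ = c/c_c = 372/3814 = 0.09754.
ω_d = ω_n√(1 − ζ²) = 18.88 × √(1 − 0.00951) = 18.79 rad/s.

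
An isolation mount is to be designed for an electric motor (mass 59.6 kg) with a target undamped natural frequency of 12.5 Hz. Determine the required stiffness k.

ω_n = 2πf_n = 2π × 12.5 = 78.54 rad/s.
k = m·ω_n² = 59.6 × 78.54² = 59.6 × 6169 = 367600 N/m.

368000 N/m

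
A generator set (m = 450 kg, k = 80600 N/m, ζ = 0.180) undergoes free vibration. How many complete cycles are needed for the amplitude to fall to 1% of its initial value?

5 cycles

Logarithmic decrement δ = 2πζ/√(1 − ζ²) = 2π × 0.1800/√(1 − 0.0324) = 1.150.
x_n/x₀ = e^(−nδ) ≤ 0.01; take ln: n ≥ ln(1/0.01)/δ = 4.605/1.150 = 4.005.
So 5 complete cycles are required.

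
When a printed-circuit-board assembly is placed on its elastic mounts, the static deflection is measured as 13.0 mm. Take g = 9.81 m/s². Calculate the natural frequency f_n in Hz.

4.37 Hz

ω_n = √(g/δ_st) = √(9.81/0.0130) = √754.6 = 27.47 rad/s.
f_n = ω_n/(2π) = 27.47/6.283 = 4.372 Hz.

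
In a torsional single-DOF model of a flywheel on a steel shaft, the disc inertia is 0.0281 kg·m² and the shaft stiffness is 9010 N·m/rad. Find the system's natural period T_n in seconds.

0.0111 s

ω_n = √(k_t/J) = √(9010/0.0281) = √320600 = 566.3 rad/s.
T_n = 2π/ω_n = 6.283/566.3 = 0.01110 s.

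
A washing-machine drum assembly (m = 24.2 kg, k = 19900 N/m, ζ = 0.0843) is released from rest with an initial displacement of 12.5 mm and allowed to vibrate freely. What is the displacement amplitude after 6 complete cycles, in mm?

Logarithmic decrement δ = 2πζ/√(1 − ζ²) = 2π × 0.08430/√(1 − 0.00711) = 0.5316.
After n cycles, x_n/x₀ = e^(−nδ), so x_6 = 12.5 × e^(−6 × 0.5316) = 12.5 × 0.04120 = 0.5150 mm.

0.515 mm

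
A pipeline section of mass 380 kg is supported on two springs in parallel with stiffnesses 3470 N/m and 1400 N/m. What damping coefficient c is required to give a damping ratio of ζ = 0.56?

1520 N·s/m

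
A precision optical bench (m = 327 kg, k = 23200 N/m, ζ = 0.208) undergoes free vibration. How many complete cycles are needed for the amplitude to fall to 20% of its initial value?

Logarithmic decrement δ = 2πζ/√(1 − ζ²) = 2π × 0.2080/√(1 − 0.0433) = 1.336.
x_n/x₀ = e^(−nδ) ≤ 0.2; take ln: n ≥ ln(1/0.2)/δ = 1.609/1.336 = 1.205.
So 2 complete cycles are required.

2 cycles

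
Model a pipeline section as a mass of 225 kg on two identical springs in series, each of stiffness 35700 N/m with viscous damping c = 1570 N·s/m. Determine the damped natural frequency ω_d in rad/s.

Series springs: 1/k_eq = 2/35700, so k_eq = 35700/2 = 17850 N/m.
ω_n = √(k_eq/m) = √(17850/225) = 8.907 rad/s.
Critical damping c_c = 2√(k_eq·m) = 2√(17850 × 225) = 4008 N·s/m, so ζ = c/c_c = 1570/4008 = 0.3917.
ω_d = ω_n√(1 − ζ²) = 8.907 × √(1 − 0.153) = 8.195 rad/s.

8.20 rad/s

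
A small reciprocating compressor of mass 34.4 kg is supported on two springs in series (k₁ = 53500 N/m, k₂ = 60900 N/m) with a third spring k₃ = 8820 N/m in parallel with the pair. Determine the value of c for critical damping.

Series pair: k_s = k₁k₂/(k₁+k₂) = (53500)(60900)/(53500 + 60900) = 28480 N/m. In parallel with k₃: k_eq = 28480 + 8820 = 37300 N/m.
c_c = 2√(k_eq·m) = 2√(37300 × 34.4) = 2 × 1133 = 2266 N·s/m.

2270 N·s/m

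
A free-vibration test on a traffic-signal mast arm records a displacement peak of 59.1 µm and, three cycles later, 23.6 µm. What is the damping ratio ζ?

Logarithmic decrement δ = (1/n)·ln(x₀/x_n) = (1/3)·ln(59.1/23.6) = (1/3)·ln(2.504) = 0.3060.
ζ = δ/√(4π² + δ²) = 0.3060/√(39.48 + 0.0936) = 0.3060/6.291 = 0.04864.

0.0486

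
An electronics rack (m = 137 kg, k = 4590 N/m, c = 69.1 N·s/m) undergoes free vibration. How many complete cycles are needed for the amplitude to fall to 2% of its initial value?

15 cycles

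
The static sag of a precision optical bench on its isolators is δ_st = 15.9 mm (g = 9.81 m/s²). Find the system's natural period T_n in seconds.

0.253 s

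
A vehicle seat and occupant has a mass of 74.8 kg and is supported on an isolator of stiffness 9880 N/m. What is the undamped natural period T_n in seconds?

ω_n = √(k/m) = √(9880/74.8) = √132.1 = 11.49 rad/s.
T_n = 2π/ω_n = 6.283/11.49 = 0.5467 s.

0.547 s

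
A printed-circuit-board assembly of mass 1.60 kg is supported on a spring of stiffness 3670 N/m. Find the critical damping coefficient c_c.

c_c = 2√(k·m) = 2√(3670 × 1.60) = 2 × 76.63 = 153.3 N·s/m.

153 N·s/m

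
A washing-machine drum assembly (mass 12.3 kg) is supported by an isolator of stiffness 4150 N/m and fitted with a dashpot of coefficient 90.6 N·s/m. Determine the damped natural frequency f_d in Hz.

ω_n = √(k/m) = √(4150/12.3) = 18.37 rad/s.
Critical damping c_c = 2√(k·m) = 2√(4150 × 12.3) = 451.9 N·s/m, so ζ = c/c_c = 90.6/451.9 = 0.2005.
ω_d = ω_n√(1 − ζ²) = 18.37 × √(1 − 0.0402) = 18.00 rad/s.
f_d = ω_d/(2π) = 2.864 Hz.

2.86 Hz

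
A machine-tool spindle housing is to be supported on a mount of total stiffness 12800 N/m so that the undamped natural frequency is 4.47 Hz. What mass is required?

ω_n = 2πf_n = 2π × 4.47 = 28.09 rad/s.
m = k/ω_n² = 12800/28.09² = 12800/788.8 = 16.23 kg.

16.2 kg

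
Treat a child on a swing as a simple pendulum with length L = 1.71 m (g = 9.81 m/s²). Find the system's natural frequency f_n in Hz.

0.381 Hz

For a simple pendulum ω_n = √(g/L) = √(9.81/1.71) = √5.737 = 2.395 rad/s.
f_n = ω_n/(2π) = 2.395/6.283 = 0.3812 Hz.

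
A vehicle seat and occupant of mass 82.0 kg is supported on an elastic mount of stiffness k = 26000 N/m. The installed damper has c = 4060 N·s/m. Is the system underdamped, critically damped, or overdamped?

overdamped

c_c = 2√(k·m) = 2920 N·s/m; ζ = c/c_c = 4060/2920 = 1.39.
Since ζ > 1 the system is overdamped.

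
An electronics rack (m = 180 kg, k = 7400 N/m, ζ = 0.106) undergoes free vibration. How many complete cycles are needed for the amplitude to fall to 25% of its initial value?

Logarithmic decrement δ = 2πζ/√(1 − ζ²) = 2π × 0.1060/√(1 − 0.0112) = 0.6698.
x_n/x₀ = e^(−nδ) ≤ 0.25; take ln: n ≥ ln(1/0.25)/δ = 1.386/0.6698 = 2.070.
So 3 complete cycles are required.

3 cycles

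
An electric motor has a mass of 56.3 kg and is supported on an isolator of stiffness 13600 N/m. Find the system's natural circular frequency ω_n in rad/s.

ω_n = √(k/m) = √(13600/56.3) = √241.6 = 15.54 rad/s.

15.5 rad/s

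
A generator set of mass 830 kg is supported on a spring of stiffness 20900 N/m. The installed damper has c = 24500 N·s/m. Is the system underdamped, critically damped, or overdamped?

overdamped

c_c = 2√(k·m) = 8330 N·s/m; ζ = c/c_c = 24500/8330 = 2.94.
Since ζ > 1 the system is overdamped.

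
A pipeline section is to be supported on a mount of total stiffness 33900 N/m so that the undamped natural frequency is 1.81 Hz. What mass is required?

262 kg

ω_n = 2πf_n = 2π × 1.81 = 11.37 rad/s.
m = k/ω_n² = 33900/11.37² = 33900/129.3 = 262.1 kg.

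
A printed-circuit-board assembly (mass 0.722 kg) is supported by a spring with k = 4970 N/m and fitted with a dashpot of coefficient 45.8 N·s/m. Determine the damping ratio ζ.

0.382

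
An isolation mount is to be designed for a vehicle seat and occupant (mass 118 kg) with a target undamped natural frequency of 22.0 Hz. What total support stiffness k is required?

2250000 N/m

ω_n = 2πf_n = 2π × 22.0 = 138.2 rad/s.
k = m·ω_n² = 118 × 138.2² = 118 × 19110 = 2255000 N/m.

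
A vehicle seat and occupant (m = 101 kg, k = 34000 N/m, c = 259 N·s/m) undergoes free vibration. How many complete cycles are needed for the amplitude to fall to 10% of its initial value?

ζ = c/(2√(km)) = 259/(2√(34000 × 101)) = 259/3706 = 0.06988.
Logarithmic decrement δ = 2πζ/√(1 − ζ²) = 2π × 0.06988/√(1 − 0.00488) = 0.4402.
x_n/x₀ = e^(−nδ) ≤ 0.1; take ln: n ≥ ln(1/0.1)/δ = 2.303/0.4402 = 5.231.
So 6 complete cycles are required.

6 cycles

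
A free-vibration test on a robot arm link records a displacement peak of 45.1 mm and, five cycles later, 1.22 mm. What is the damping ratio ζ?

0.114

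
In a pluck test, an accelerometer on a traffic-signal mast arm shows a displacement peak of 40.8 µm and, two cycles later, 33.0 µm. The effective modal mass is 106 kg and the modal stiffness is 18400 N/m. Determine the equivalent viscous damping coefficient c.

47.2 N·s/m

Logarithmic decrement δ = (1/n)·ln(x₀/x_n) = (1/2)·ln(40.8/33.0) = (1/2)·ln(1.236) = 0.1061.
ζ = δ/√(4π² + δ²) = 0.1061/√(39.48 + 0.0113) = 0.1061/6.284 = 0.01688.
c = ζ · 2√(km) = 0.01688 × 2√(18400 × 106) = 0.01688 × 2793 = 47.15 N·s/m.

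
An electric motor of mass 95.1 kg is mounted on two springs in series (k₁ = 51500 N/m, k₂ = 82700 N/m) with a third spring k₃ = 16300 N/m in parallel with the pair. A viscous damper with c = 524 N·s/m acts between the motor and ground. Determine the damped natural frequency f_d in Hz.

3.55 Hz

Series pair: k_s = k₁k₂/(k₁+k₂) = (51500)(82700)/(51500 + 82700) = 31740 N/m. In parallel with k₃: k_eq = 31740 + 16300 = 48040 N/m.
ω_n = √(k_eq/m) = √(48040/95.1) = 22.47 rad/s.
Critical damping c_c = 2√(k_eq·m) = 2√(48040 × 95.1) = 4275 N·s/m, so ζ = c/c_c = 524/4275 = 0.1226.
ω_d = ω_n√(1 − ζ²) = 22.47 × √(1 − 0.0150) = 22.31 rad/s.
f_d = ω_d/(2π) = 3.550 Hz.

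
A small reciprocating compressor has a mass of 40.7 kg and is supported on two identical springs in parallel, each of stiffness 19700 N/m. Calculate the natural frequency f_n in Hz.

4.95 Hz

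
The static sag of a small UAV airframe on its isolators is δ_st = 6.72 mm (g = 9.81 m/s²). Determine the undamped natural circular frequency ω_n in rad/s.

ω_n = √(g/δ_st) = √(9.81/0.00672) = √1460 = 38.21 rad/s.

38.2 rad/s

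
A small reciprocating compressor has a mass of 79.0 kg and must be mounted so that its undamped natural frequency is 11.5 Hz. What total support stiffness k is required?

ω_n = 2πf_n = 2π × 11.5 = 72.26 rad/s.
k = m·ω_n² = 79.0 × 72.26² = 79.0 × 5221 = 412500 N/m.

412000 N/m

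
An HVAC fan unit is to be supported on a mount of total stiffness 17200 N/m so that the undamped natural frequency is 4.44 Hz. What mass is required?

ω_n = 2πf_n = 2π × 4.44 = 27.90 rad/s.
m = k/ω_n² = 17200/27.90² = 17200/778.3 = 22.10 kg.

22.1 kg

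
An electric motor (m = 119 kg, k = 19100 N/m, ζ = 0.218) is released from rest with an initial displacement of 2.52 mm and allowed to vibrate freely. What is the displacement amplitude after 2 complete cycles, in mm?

Logarithmic decrement δ = 2πζ/√(1 − ζ²) = 2π × 0.2180/√(1 − 0.0475) = 1.403.
After n cycles, x_n/x₀ = e^(−nδ), so x_2 = 2.52 × e^(−2 × 1.403) = 2.52 × 0.06039 = 0.1522 mm.

0.152 mm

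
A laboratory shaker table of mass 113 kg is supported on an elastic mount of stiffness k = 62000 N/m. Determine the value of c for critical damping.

c_c = 2√(k·m) = 2√(62000 × 113) = 2 × 2647 = 5294 N·s/m.

5290 N·s/m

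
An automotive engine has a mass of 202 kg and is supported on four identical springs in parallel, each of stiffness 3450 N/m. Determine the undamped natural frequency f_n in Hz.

1.32 Hz

Parallel springs add: k_eq = 4 × 3450 = 13800 N/m.
ω_n = √(k_eq/m) = √(13800/202) = √68.32 = 8.265 rad/s.
f_n = ω_n/(2π) = 8.265/6.283 = 1.315 Hz.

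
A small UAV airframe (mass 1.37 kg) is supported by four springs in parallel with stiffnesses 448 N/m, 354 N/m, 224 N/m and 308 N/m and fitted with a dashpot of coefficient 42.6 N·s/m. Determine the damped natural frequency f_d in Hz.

4.31 Hz

Parallel springs add: k_eq = 448 + 354 + 224 + 308 = 1334 N/m.
ω_n = √(k_eq/m) = √(1334/1.37) = 31.20 rad/s.
Critical damping c_c = 2√(k_eq·m) = 2√(1334 × 1.37) = 85.50 N·s/m, so ζ = c/c_c = 42.6/85.50 = 0.4982.
ω_d = ω_n√(1 − ζ²) = 31.20 × √(1 − 0.248) = 27.06 rad/s.
f_d = ω_d/(2π) = 4.306 Hz.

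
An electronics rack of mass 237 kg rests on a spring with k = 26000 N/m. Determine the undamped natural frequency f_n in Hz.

1.67 Hz

ω_n = √(k/m) = √(26000/237) = √109.7 = 10.47 rad/s.
f_n = ω_n/(2π) = 10.47/6.283 = 1.667 Hz.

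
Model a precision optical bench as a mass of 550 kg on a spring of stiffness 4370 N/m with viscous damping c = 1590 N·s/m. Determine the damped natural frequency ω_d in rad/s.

2.42 rad/s

ω_n = √(k/m) = √(4370/550) = 2.819 rad/s.
Critical damping c_c = 2√(k·m) = 2√(4370 × 550) = 3101 N·s/m, so ζ = c/c_c = 1590/3101 = 0.5128.
ω_d = ω_n√(1 − ζ²) = 2.819 × √(1 − 0.263) = 2.420 rad/s.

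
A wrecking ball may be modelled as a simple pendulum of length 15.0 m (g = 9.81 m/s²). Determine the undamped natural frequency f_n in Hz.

For a simple pendulum ω_n = √(g/L) = √(9.81/15.0) = √0.6540 = 0.8087 rad/s.
f_n = ω_n/(2π) = 0.8087/6.283 = 0.1287 Hz.

0.129 Hz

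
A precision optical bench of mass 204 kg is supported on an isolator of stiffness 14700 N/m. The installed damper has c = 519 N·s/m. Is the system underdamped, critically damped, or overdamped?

underdamped

c_c = 2√(k·m) = 3463 N·s/m; ζ = c/c_c = 519/3463 = 0.150.
Since ζ < 1 the system is underdamped.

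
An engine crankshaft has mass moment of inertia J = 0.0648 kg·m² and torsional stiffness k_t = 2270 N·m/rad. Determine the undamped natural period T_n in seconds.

ω_n = √(k_t/J) = √(2270/0.0648) = √35030 = 187.2 rad/s.
T_n = 2π/ω_n = 6.283/187.2 = 0.03357 s.

0.0336 s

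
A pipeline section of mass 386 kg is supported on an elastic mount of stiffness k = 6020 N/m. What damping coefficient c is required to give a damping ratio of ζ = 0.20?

c_c = 2√(k·m) = 2√(6020 × 386) = 3049 N·s/m.
c = ζ·c_c = 0.20 × 3049 = 609.8 N·s/m.

610 N·s/m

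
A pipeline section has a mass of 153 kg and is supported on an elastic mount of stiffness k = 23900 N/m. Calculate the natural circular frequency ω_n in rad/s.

12.5 rad/s

ω_n = √(k/m) = √(23900/153) = √156.2 = 12.50 rad/s.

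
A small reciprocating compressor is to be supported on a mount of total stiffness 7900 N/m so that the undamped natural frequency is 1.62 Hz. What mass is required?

76.2 kg

ω_n = 2πf_n = 2π × 1.62 = 10.18 rad/s.
m = k/ω_n² = 7900/10.18² = 7900/103.6 = 76.25 kg.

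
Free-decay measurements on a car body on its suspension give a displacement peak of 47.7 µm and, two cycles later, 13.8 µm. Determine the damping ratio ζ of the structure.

0.0982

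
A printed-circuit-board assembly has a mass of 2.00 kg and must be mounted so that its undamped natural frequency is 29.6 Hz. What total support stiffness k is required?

ω_n = 2πf_n = 2π × 29.6 = 186.0 rad/s.
k = m·ω_n² = 2.00 × 186.0² = 2.00 × 34590 = 69180 N/m.

69200 N/m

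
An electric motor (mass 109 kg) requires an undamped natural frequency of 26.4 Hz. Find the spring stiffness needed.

3000000 N/m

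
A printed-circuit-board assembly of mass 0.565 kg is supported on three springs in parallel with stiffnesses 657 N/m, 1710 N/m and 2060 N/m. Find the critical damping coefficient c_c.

Parallel springs add: k_eq = 657 + 1710 + 2060 = 4427 N/m.
c_c = 2√(k_eq·m) = 2√(4427 × 0.565) = 2 × 50.01 = 100.0 N·s/m.

100 N·s/m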